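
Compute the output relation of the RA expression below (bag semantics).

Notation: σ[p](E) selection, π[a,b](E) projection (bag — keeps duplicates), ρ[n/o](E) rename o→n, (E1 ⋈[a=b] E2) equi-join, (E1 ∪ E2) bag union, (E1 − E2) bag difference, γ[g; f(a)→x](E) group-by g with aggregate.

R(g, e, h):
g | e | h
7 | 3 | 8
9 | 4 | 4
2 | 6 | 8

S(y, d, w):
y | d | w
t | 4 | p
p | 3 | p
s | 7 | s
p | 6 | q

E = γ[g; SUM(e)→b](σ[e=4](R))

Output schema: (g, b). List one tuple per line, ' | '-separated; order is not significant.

Row counts bottom-up:
  R → 3
  σ[e=4](R) → 1
  γ[g; SUM(e)→b](σ[e=4](R)) → 1

== RESULT ==
g | b
9 | 4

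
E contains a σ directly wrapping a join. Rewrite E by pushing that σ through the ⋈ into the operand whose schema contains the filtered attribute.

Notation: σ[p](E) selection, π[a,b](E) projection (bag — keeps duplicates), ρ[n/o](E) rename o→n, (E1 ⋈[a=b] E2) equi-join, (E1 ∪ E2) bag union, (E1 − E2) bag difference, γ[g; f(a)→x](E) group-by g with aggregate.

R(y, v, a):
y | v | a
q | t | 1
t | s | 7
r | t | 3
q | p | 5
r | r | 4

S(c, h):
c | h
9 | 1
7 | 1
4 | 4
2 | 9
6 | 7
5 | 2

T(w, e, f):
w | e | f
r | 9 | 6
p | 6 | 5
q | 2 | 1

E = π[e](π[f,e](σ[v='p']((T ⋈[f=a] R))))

σ filters on v, owned by the right side.
E' = π[e](π[f,e]((T ⋈[f=a] σ[v='p'](R))))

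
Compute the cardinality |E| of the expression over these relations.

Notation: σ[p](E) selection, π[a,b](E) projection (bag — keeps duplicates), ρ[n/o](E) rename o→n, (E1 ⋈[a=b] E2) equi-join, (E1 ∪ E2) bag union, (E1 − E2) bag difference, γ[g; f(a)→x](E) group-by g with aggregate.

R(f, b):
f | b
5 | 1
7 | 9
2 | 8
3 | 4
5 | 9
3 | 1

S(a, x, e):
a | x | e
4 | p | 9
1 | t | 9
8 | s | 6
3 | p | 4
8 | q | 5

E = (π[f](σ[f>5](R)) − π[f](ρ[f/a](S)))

Per-node cardinality:
  R → 6
  σ[f>5](R) → 1
  π[f](σ[f>5](R)) → 1
  S → 5
  ρ[f/a](S) → 5
  π[f](ρ[f/a](S)) → 5
  (π[f](σ[f>5](R)) − π[f](ρ[f/a](S))) → 1

|E| = 1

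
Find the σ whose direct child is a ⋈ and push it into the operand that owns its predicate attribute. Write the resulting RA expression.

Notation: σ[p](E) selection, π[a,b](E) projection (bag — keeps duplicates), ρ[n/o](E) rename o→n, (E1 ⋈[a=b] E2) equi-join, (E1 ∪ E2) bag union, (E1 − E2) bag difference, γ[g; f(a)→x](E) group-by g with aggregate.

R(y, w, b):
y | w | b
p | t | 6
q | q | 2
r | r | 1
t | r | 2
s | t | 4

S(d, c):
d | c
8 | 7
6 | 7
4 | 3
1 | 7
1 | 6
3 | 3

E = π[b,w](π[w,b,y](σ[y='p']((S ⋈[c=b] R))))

σ filters on y, owned by the right side.
E' = π[b,w](π[w,b,y]((S ⋈[c=b] σ[y='p'](R))))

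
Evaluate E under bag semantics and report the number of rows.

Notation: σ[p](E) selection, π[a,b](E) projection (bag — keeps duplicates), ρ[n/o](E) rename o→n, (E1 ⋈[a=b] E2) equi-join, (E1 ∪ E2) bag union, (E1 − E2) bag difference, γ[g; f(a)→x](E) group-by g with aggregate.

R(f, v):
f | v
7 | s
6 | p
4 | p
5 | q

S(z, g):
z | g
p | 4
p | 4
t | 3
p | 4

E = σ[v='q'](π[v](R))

Stepwise |·|:
  R → 4
  π[v](R) → 4
  σ[v='q'](π[v](R)) → 1

|E| = 1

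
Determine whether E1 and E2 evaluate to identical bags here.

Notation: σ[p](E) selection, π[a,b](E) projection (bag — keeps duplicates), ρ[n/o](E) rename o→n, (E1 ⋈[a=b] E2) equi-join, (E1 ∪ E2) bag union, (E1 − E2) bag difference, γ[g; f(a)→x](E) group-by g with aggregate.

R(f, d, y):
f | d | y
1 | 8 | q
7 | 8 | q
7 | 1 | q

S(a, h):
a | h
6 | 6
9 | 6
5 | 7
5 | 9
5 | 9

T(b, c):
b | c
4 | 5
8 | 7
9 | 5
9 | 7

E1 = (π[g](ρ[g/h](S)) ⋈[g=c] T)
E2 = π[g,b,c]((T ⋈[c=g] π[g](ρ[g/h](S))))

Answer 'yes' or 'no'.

E1 subexpression sizes:
  S → 5
  ρ[g/h](S) → 5
  π[g](ρ[g/h](S)) → 5
  T → 4
  (π[g](ρ[g/h](S)) ⋈[g=c] T) → 2
E2 subexpression sizes:
  T → 4
  S → 5
  ρ[g/h](S) → 5
  π[g](ρ[g/h](S)) → 5
  (T ⋈[c=g] π[g](ρ[g/h](S))) → 2
  π[g,b,c]((T ⋈[c=g] π[g](ρ[g/h](S)))) → 2

E1 and E2 produce the same multiset:
g | b | c
7 | 8 | 7
7 | 9 | 7

yes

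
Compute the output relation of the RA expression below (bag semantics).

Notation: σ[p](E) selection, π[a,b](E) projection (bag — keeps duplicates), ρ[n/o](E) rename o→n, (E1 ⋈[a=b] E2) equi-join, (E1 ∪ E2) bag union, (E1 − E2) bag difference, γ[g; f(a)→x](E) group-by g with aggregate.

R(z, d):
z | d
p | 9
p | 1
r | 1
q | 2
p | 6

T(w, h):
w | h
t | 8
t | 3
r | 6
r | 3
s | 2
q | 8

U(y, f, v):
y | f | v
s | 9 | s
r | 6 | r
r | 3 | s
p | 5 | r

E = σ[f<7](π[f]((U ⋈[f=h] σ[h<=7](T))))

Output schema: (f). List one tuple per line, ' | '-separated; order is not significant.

Per-node cardinality:
  U → 4
  T → 6
  σ[h<=7](T) → 4
  (U ⋈[f=h] σ[h<=7](T)) → 3
  π[f]((U ⋈[f=h] σ[h<=7](T))) → 3
  σ[f<7](π[f]((U ⋈[f=h] σ[h<=7](T)))) → 3

== RESULT ==
f
3
3
6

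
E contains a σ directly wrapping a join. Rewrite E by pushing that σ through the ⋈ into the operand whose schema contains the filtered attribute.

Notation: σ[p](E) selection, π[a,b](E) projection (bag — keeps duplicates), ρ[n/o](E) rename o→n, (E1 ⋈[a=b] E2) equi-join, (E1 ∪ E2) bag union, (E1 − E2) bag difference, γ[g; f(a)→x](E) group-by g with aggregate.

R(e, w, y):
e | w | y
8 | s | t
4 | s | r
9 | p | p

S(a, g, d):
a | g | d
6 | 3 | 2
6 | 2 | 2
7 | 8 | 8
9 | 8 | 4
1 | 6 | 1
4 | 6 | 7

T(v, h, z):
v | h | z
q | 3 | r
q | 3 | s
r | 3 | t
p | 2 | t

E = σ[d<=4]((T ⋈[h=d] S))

σ filters on d, owned by the right side.
E' = (T ⋈[h=d] σ[d<=4](S))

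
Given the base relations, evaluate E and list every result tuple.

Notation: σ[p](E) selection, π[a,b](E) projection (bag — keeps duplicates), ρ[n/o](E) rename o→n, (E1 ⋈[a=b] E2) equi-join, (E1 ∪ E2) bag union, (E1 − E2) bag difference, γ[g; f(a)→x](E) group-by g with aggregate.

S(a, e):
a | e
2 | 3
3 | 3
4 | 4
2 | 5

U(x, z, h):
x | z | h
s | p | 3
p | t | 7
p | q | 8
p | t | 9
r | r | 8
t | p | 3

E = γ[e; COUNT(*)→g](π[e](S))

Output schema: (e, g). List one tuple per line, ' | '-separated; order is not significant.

Stepwise |·|:
  S → 4
  π[e](S) → 4
  γ[e; COUNT(*)→g](π[e](S)) → 3

== RESULT ==
e | g
3 | 2
4 | 1
5 | 1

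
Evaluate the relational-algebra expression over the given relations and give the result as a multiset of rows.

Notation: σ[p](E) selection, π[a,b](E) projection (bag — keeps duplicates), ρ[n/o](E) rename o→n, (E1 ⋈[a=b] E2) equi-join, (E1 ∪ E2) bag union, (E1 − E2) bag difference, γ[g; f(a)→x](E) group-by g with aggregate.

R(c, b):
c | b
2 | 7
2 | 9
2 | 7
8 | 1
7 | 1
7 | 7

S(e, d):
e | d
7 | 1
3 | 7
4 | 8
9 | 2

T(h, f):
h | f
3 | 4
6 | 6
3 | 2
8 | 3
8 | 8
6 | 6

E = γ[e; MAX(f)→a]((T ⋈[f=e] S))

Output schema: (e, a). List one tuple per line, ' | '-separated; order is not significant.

Subexpression sizes:
  T → 6
  S → 4
  (T ⋈[f=e] S) → 2
  γ[e; MAX(f)→a]((T ⋈[f=e] S)) → 2

== RESULT ==
e | a
3 | 3
4 | 4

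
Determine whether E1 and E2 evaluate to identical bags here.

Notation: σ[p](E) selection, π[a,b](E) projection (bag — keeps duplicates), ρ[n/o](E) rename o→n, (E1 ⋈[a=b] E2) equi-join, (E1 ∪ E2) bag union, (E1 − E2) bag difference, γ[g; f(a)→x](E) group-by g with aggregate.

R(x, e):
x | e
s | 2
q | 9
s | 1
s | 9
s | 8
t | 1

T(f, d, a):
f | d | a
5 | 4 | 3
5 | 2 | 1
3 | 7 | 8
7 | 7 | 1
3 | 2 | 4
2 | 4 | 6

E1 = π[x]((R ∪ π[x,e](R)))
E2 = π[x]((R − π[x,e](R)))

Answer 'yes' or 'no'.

E1 subexpression sizes:
  R → 6
  R → 6
  π[x,e](R) → 6
  (R ∪ π[x,e](R)) → 12
  π[x]((R ∪ π[x,e](R))) → 12
E2 subexpression sizes:
  R → 6
  R → 6
  π[x,e](R) → 6
  (R − π[x,e](R)) → 0
  π[x]((R − π[x,e](R))) → 0

E1 result:
x
q
q
s
s
s
s
s
s
s
s
t
t
E2 result:
x
(0 rows)
Witness: ('t',) appears 2× in E1 but 0× in E2.

no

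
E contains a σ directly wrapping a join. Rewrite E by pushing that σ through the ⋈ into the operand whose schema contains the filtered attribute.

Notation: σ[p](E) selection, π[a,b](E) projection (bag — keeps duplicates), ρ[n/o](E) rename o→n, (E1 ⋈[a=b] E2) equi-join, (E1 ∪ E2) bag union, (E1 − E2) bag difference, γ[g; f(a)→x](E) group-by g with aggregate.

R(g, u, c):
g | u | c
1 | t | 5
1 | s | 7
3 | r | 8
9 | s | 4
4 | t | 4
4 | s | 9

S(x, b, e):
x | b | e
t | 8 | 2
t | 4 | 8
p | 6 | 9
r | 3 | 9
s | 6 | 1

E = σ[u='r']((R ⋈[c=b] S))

σ filters on u, owned by the left side.
E' = (σ[u='r'](R) ⋈[c=b] S)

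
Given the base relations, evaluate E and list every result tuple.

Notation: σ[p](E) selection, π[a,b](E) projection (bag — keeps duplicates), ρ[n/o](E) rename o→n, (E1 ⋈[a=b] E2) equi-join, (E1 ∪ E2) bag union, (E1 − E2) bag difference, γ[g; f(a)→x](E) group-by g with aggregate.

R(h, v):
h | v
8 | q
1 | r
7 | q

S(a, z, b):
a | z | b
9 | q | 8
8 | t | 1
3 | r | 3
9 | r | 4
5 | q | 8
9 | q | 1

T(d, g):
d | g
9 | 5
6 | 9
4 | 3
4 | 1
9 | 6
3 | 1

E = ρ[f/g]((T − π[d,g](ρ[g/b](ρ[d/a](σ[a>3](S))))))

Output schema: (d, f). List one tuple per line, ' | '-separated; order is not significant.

Stepwise |·|:
  T → 6
  S → 6
  σ[a>3](S) → 5
  ρ[d/a](σ[a>3](S)) → 5
  ρ[g/b](ρ[d/a](σ[a>3](S))) → 5
  π[d,g](ρ[g/b](ρ[d/a](σ[a>3](S)))) → 5
  (T − π[d,g](ρ[g/b](ρ[d/a](σ[a>3](S))))) → 6
  ρ[f/g]((T − π[d,g](ρ[g/b](ρ[d/a](σ[a>3](S)))))) → 6

== RESULT ==
d | f
3 | 1
4 | 1
4 | 3
6 | 9
9 | 5
9 | 6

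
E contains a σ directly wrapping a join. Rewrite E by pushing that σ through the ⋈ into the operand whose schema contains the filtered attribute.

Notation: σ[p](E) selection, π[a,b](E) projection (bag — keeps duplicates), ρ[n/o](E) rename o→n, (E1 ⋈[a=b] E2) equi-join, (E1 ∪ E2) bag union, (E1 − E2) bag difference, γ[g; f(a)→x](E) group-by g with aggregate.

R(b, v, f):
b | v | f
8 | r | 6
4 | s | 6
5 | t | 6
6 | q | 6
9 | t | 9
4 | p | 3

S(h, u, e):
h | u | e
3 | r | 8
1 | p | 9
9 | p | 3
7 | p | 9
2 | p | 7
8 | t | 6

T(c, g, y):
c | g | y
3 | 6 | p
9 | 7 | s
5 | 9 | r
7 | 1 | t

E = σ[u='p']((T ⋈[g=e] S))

σ filters on u, owned by the right side.
E' = (T ⋈[g=e] σ[u='p'](S))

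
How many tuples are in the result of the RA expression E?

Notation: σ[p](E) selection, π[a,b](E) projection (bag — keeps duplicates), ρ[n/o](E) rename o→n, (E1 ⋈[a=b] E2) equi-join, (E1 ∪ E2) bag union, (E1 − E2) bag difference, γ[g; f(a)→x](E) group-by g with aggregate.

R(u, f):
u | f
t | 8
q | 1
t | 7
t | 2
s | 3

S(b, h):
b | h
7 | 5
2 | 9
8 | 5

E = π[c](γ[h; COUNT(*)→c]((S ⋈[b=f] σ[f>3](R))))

Stepwise |·|:
  S → 3
  R → 5
  σ[f>3](R) → 2
  (S ⋈[b=f] σ[f>3](R)) → 2
  γ[h; COUNT(*)→c]((S ⋈[b=f] σ[f>3](R))) → 1
  π[c](γ[h; COUNT(*)→c]((S ⋈[b=f] σ[f>3](R)))) → 1

|E| = 1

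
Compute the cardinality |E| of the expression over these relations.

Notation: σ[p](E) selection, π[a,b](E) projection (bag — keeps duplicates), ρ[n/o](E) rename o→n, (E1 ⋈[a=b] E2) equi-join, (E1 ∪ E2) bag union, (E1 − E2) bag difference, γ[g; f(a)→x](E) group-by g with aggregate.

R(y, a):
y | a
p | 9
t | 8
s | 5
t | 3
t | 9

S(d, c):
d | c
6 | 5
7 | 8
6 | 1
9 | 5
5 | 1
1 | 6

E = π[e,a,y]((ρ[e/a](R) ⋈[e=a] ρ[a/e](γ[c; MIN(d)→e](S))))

Per-node cardinality:
  R → 5
  ρ[e/a](R) → 5
  S → 6
  γ[c; MIN(d)→e](S) → 4
  ρ[a/e](γ[c; MIN(d)→e](S)) → 4
  (ρ[e/a](R) ⋈[e=a] ρ[a/e](γ[c; MIN(d)→e](S))) → 1
  π[e,a,y]((ρ[e/a](R) ⋈[e=a] ρ[a/e](γ[c; MIN(d)→e](S)))) → 1

|E| = 1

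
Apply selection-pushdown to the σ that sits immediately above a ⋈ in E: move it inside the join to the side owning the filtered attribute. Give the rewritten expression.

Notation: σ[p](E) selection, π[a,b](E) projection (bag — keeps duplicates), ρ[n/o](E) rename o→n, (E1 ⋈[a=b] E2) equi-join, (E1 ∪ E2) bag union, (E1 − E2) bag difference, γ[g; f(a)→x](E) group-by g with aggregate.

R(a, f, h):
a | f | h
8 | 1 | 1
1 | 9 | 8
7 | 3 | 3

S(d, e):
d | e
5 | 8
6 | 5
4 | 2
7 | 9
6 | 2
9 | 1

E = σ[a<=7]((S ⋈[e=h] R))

σ filters on a, owned by the right side.
E' = (S ⋈[e=h] σ[a<=7](R))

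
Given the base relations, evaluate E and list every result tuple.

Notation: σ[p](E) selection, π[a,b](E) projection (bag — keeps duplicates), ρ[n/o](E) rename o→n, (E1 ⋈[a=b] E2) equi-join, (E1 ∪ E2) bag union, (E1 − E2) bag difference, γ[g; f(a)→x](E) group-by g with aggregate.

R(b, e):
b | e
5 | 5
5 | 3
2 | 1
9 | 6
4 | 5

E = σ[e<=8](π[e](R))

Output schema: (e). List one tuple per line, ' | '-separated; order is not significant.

Stepwise |·|:
  R → 5
  π[e](R) → 5
  σ[e<=8](π[e](R)) → 5

== RESULT ==
e
1
3
5
5
6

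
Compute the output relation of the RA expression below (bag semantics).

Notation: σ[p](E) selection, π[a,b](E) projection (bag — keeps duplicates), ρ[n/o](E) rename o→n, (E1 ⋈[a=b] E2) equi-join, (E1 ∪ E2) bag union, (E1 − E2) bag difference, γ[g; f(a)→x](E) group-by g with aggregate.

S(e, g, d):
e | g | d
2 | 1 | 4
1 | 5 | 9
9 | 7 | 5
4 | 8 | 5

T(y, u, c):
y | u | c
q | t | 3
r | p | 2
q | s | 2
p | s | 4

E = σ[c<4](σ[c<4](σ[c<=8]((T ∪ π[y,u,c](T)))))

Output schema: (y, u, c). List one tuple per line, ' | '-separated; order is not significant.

Stepwise |·|:
  T → 4
  T → 4
  π[y,u,c](T) → 4
  (T ∪ π[y,u,c](T)) → 8
  σ[c<=8]((T ∪ π[y,u,c](T))) → 8
  σ[c<4](σ[c<=8]((T ∪ π[y,u,c](T)))) → 6
  σ[c<4](σ[c<4](σ[c<=8]((T ∪ π[y,u,c](T))))) → 6

== RESULT ==
y | u | c
q | s | 2
q | s | 2
q | t | 3
q | t | 3
r | p | 2
r | p | 2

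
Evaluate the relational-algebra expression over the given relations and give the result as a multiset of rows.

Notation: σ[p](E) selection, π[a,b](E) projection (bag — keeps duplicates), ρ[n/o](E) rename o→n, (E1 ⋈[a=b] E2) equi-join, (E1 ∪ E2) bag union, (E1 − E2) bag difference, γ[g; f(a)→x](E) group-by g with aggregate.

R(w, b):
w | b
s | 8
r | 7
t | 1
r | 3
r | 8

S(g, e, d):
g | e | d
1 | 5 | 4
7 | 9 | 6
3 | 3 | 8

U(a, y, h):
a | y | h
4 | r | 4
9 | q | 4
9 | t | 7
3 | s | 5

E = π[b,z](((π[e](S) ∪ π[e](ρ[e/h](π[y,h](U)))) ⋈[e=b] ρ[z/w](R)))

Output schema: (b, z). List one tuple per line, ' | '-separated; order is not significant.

Row counts bottom-up:
  S → 3
  π[e](S) → 3
  U → 4
  π[y,h](U) → 4
  ρ[e/h](π[y,h](U)) → 4
  π[e](ρ[e/h](π[y,h](U))) → 4
  (π[e](S) ∪ π[e](ρ[e/h](π[y,h](U)))) → 7
  R → 5
  ρ[z/w](R) → 5
  ((π[e](S) ∪ π[e](ρ[e/h](π[y,h](U)))) ⋈[e=b] ρ[z/w](R)) → 2
  π[b,z](((π[e](S) ∪ π[e](ρ[e/h](π[y,h](U)))) ⋈[e=b] ρ[z/w](R))) → 2

== RESULT ==
b | z
3 | r
7 | r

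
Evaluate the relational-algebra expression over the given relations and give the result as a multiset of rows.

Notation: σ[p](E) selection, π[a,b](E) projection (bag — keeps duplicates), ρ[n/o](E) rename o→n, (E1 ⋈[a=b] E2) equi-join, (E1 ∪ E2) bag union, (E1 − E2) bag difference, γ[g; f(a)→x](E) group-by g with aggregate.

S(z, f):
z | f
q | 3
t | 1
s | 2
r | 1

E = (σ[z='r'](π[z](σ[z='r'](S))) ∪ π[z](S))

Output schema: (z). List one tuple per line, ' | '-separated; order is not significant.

Subexpression sizes:
  S → 4
  σ[z='r'](S) → 1
  π[z](σ[z='r'](S)) → 1
  σ[z='r'](π[z](σ[z='r'](S))) → 1
  S → 4
  π[z](S) → 4
  (σ[z='r'](π[z](σ[z='r'](S))) ∪ π[z](S)) → 5

== RESULT ==
z
q
r
r
s
t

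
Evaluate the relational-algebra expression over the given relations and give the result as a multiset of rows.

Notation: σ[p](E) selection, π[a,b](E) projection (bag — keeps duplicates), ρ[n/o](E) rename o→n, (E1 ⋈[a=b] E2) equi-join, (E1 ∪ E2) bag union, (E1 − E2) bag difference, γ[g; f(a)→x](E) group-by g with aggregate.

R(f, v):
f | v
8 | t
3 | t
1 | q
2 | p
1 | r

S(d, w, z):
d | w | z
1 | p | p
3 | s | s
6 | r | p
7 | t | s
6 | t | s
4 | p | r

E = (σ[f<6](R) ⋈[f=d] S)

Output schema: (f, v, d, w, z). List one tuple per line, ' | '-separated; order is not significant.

Subexpression sizes:
  R → 5
  σ[f<6](R) → 4
  S → 6
  (σ[f<6](R) ⋈[f=d] S) → 3

== RESULT ==
f | v | d | w | z
1 | q | 1 | p | p
1 | r | 1 | p | p
3 | t | 3 | s | s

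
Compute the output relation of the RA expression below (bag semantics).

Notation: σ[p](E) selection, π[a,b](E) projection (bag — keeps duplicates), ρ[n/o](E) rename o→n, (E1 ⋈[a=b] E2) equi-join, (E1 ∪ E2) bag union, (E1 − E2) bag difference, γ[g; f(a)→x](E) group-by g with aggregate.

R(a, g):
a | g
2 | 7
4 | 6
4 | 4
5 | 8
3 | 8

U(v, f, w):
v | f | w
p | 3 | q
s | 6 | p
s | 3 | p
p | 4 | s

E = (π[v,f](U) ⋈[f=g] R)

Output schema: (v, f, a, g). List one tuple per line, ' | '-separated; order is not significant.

Row counts bottom-up:
  U → 4
  π[v,f](U) → 4
  R → 5
  (π[v,f](U) ⋈[f=g] R) → 2

== RESULT ==
v | f | a | g
p | 4 | 4 | 4
s | 6 | 4 | 6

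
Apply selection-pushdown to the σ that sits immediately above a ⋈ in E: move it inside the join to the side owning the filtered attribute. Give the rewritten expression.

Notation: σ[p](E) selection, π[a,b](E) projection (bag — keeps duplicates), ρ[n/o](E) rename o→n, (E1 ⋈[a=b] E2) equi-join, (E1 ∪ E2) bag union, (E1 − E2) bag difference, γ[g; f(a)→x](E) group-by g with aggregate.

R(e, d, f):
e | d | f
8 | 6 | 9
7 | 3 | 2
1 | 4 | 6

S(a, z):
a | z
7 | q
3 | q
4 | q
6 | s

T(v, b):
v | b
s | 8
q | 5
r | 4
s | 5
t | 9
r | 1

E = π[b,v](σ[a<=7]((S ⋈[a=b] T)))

σ filters on a, owned by the left side.
E' = π[b,v]((σ[a<=7](S) ⋈[a=b] T))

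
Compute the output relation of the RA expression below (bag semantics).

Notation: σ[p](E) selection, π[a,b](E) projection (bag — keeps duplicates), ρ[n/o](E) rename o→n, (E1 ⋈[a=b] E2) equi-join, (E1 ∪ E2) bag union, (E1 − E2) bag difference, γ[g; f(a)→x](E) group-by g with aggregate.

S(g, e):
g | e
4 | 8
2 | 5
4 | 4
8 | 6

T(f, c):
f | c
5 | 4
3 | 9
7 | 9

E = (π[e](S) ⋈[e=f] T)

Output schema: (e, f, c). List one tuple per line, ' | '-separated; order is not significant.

Subexpression sizes:
  S → 4
  π[e](S) → 4
  T → 3
  (π[e](S) ⋈[e=f] T) → 1

== RESULT ==
e | f | c
5 | 5 | 4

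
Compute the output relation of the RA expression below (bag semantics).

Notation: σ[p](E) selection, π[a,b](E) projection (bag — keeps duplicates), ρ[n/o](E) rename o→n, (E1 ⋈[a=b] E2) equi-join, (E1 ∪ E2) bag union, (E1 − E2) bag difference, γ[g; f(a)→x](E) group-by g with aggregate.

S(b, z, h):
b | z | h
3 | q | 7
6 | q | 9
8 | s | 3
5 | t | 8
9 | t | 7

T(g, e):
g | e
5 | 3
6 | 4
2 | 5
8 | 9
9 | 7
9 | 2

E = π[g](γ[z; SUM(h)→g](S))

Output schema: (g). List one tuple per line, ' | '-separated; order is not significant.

Row counts bottom-up:
  S → 5
  γ[z; SUM(h)→g](S) → 3
  π[g](γ[z; SUM(h)→g](S)) → 3

== RESULT ==
g
3
15
16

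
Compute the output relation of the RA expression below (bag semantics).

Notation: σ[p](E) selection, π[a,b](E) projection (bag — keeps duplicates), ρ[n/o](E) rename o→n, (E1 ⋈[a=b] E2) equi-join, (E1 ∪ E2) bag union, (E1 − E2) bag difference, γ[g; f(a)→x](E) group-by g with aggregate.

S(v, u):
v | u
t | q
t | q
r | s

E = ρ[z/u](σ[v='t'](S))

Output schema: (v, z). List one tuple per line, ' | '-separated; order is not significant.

Subexpression sizes:
  S → 3
  σ[v='t'](S) → 2
  ρ[z/u](σ[v='t'](S)) → 2

== RESULT ==
v | z
t | q
t | q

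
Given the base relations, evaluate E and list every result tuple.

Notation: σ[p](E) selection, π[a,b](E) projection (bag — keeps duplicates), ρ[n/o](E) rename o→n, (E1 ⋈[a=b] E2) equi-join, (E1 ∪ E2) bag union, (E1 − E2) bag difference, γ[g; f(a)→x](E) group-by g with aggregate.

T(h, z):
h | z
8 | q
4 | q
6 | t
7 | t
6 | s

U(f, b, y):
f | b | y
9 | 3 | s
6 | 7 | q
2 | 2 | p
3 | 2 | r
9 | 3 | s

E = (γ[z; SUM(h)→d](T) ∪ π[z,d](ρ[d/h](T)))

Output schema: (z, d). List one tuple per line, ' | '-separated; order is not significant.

Subexpression sizes:
  T → 5
  γ[z; SUM(h)→d](T) → 3
  T → 5
  ρ[d/h](T) → 5
  π[z,d](ρ[d/h](T)) → 5
  (γ[z; SUM(h)→d](T) ∪ π[z,d](ρ[d/h](T))) → 8

== RESULT ==
z | d
q | 4
q | 8
q | 12
s | 6
s | 6
t | 6
t | 7
t | 13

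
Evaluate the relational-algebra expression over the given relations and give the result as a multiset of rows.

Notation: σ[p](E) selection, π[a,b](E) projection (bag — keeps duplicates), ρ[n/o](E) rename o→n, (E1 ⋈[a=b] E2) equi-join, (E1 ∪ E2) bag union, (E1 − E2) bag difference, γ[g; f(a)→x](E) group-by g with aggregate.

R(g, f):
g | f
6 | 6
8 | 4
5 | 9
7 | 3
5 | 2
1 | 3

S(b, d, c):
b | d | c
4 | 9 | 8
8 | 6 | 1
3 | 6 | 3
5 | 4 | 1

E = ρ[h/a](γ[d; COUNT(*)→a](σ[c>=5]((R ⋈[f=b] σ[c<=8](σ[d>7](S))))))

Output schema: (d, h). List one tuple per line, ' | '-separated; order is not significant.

Stepwise |·|:
  R → 6
  S → 4
  σ[d>7](S) → 1
  σ[c<=8](σ[d>7](S)) → 1
  (R ⋈[f=b] σ[c<=8](σ[d>7](S))) → 1
  σ[c>=5]((R ⋈[f=b] σ[c<=8](σ[d>7](S)))) → 1
  γ[d; COUNT(*)→a](σ[c>=5]((R ⋈[f=b] σ[c<=8](σ[d>7](S))))) → 1
  ρ[h/a](γ[d; COUNT(*)→a](σ[c>=5]((R ⋈[f=b] σ[c<=8](σ[d>7](S)))))) → 1

== RESULT ==
d | h
9 | 1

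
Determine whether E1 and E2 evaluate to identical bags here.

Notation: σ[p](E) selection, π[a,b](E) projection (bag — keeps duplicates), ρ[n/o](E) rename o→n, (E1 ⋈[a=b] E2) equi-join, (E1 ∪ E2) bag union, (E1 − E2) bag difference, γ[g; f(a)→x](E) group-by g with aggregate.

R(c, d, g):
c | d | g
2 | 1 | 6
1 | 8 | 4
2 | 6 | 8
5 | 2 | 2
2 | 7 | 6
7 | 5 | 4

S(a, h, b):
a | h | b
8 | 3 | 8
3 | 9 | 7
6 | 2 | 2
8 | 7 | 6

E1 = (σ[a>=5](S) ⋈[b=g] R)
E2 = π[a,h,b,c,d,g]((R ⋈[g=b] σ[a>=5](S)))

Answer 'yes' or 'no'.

E1 per-node cardinality:
  S → 4
  σ[a>=5](S) → 3
  R → 6
  (σ[a>=5](S) ⋈[b=g] R) → 4
E2 per-node cardinality:
  R → 6
  S → 4
  σ[a>=5](S) → 3
  (R ⋈[g=b] σ[a>=5](S)) → 4
  π[a,h,b,c,d,g]((R ⋈[g=b] σ[a>=5](S))) → 4

E1 and E2 produce the same multiset:
a | h | b | c | d | g
6 | 2 | 2 | 5 | 2 | 2
8 | 3 | 8 | 2 | 6 | 8
8 | 7 | 6 | 2 | 1 | 6
8 | 7 | 6 | 2 | 7 | 6

yes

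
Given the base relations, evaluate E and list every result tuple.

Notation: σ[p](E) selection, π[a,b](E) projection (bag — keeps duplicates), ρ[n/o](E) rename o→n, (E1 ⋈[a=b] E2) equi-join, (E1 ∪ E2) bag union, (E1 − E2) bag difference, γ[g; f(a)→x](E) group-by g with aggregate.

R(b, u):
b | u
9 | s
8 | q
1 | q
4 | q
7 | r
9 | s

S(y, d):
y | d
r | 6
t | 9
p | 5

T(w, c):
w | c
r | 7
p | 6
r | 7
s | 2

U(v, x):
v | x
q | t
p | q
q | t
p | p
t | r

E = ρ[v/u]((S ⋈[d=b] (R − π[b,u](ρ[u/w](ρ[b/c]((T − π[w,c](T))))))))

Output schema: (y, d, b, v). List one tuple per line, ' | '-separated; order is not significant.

Subexpression sizes:
  S → 3
  R → 6
  T → 4
  T → 4
  π[w,c](T) → 4
  (T − π[w,c](T)) → 0
  ρ[b/c]((T − π[w,c](T))) → 0
  ρ[u/w](ρ[b/c]((T − π[w,c](T)))) → 0
  π[b,u](ρ[u/w](ρ[b/c]((T − π[w,c](T))))) → 0
  (R − π[b,u](ρ[u/w](ρ[b/c]((T − π[w,c](T)))))) → 6
  (S ⋈[d=b] (R − π[b,u](ρ[u/w](ρ[b/c]((T − π[w,c](T))))))) → 2
  ρ[v/u]((S ⋈[d=b] (R − π[b,u](ρ[u/w](ρ[b/c]((T − π[w,c](T)))))))) → 2

== RESULT ==
y | d | b | v
t | 9 | 9 | s
t | 9 | 9 | s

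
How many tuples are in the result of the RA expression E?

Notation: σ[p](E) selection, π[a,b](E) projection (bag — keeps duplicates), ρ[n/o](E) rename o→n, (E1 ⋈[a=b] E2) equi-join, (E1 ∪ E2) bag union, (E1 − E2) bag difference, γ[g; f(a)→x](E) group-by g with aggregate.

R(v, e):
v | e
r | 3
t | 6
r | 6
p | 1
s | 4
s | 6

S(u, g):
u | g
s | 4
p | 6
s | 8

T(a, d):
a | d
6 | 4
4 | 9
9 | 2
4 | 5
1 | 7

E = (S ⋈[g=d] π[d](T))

Row counts bottom-up:
  S → 3
  T → 5
  π[d](T) → 5
  (S ⋈[g=d] π[d](T)) → 1

|E| = 1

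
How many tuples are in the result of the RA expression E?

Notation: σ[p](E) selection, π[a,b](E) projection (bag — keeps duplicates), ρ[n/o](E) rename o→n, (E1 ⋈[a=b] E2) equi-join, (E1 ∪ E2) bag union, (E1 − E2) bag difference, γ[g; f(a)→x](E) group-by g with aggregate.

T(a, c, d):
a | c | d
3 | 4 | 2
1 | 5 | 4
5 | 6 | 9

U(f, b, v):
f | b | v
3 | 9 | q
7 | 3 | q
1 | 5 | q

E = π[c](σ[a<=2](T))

Stepwise |·|:
  T → 3
  σ[a<=2](T) → 1
  π[c](σ[a<=2](T)) → 1

|E| = 1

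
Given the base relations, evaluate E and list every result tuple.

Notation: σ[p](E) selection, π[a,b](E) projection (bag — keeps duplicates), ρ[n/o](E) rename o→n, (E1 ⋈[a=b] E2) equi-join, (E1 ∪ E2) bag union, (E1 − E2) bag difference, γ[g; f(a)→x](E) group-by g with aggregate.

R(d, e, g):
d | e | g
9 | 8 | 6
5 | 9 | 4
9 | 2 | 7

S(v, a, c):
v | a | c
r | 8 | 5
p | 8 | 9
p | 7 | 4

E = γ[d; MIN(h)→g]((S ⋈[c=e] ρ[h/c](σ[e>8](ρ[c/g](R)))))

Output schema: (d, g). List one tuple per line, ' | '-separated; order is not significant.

Stepwise |·|:
  S → 3
  R → 3
  ρ[c/g](R) → 3
  σ[e>8](ρ[c/g](R)) → 1
  ρ[h/c](σ[e>8](ρ[c/g](R))) → 1
  (S ⋈[c=e] ρ[h/c](σ[e>8](ρ[c/g](R)))) → 1
  γ[d; MIN(h)→g]((S ⋈[c=e] ρ[h/c](σ[e>8](ρ[c/g](R))))) → 1

== RESULT ==
d | g
5 | 4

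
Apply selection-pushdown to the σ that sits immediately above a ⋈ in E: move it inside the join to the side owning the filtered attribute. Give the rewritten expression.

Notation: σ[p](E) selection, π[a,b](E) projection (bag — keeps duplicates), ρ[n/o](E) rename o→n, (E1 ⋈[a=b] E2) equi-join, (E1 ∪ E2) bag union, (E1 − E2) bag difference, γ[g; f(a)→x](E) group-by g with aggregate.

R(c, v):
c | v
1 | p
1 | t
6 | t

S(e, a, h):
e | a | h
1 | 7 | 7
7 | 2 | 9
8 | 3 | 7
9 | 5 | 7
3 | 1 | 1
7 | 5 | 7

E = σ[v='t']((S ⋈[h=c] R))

σ filters on v, owned by the right side.
E' = (S ⋈[h=c] σ[v='t'](R))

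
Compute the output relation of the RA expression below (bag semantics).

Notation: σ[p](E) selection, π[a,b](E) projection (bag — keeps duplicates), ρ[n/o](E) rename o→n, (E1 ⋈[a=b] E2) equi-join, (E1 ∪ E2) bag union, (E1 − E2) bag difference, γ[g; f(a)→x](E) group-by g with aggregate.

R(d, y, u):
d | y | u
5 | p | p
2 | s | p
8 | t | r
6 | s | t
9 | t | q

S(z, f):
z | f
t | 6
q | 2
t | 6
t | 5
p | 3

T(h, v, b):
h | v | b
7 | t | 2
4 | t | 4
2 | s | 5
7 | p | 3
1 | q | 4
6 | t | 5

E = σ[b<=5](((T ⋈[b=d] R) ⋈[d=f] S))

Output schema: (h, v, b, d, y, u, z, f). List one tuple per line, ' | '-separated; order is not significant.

Stepwise |·|:
  T → 6
  R → 5
  (T ⋈[b=d] R) → 3
  S → 5
  ((T ⋈[b=d] R) ⋈[d=f] S) → 3
  σ[b<=5](((T ⋈[b=d] R) ⋈[d=f] S)) → 3

== RESULT ==
h | v | b | d | y | u | z | f
2 | s | 5 | 5 | p | p | t | 5
6 | t | 5 | 5 | p | p | t | 5
7 | t | 2 | 2 | s | p | q | 2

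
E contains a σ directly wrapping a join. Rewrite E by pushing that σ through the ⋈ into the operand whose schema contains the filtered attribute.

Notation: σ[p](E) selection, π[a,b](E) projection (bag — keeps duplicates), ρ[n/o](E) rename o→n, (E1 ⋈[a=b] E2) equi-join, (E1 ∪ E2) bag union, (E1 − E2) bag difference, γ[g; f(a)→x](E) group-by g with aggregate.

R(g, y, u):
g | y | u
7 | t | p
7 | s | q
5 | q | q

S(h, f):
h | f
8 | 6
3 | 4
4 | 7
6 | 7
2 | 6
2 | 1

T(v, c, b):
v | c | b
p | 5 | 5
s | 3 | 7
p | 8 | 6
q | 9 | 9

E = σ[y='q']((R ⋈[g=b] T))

σ filters on y, owned by the left side.
E' = (σ[y='q'](R) ⋈[g=b] T)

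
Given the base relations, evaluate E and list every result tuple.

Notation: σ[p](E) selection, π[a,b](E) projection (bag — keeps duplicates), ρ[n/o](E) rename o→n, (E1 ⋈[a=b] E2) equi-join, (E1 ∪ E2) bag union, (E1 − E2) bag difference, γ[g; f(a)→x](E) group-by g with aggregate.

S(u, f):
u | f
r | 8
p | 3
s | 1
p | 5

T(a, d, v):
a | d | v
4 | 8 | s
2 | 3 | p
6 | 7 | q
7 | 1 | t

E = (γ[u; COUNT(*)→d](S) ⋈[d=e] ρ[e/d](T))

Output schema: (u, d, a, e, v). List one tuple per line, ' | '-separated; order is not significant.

Stepwise |·|:
  S → 4
  γ[u; COUNT(*)→d](S) → 3
  T → 4
  ρ[e/d](T) → 4
  (γ[u; COUNT(*)→d](S) ⋈[d=e] ρ[e/d](T)) → 2

== RESULT ==
u | d | a | e | v
r | 1 | 7 | 1 | t
s | 1 | 7 | 1 | t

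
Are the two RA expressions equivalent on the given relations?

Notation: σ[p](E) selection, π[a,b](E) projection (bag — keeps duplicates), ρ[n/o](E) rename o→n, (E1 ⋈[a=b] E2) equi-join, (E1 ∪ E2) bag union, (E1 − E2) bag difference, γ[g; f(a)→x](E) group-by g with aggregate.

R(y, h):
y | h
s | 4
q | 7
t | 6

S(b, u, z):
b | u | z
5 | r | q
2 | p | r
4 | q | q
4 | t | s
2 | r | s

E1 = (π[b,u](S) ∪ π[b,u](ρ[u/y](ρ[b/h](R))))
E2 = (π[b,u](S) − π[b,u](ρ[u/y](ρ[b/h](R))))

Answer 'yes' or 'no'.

E1 per-node cardinality:
  S → 5
  π[b,u](S) → 5
  R → 3
  ρ[b/h](R) → 3
  ρ[u/y](ρ[b/h](R)) → 3
  π[b,u](ρ[u/y](ρ[b/h](R))) → 3
  (π[b,u](S) ∪ π[b,u](ρ[u/y](ρ[b/h](R)))) → 8
E2 per-node cardinality:
  S → 5
  π[b,u](S) → 5
  R → 3
  ρ[b/h](R) → 3
  ρ[u/y](ρ[b/h](R)) → 3
  π[b,u](ρ[u/y](ρ[b/h](R))) → 3
  (π[b,u](S) − π[b,u](ρ[u/y](ρ[b/h](R)))) → 5

E1 result:
b | u
2 | p
2 | r
4 | q
4 | s
4 | t
5 | r
6 | t
7 | q
E2 result:
b | u
2 | p
2 | r
4 | q
4 | t
5 | r
Witness: (4, 's') appears 1× in E1 but 0× in E2.

no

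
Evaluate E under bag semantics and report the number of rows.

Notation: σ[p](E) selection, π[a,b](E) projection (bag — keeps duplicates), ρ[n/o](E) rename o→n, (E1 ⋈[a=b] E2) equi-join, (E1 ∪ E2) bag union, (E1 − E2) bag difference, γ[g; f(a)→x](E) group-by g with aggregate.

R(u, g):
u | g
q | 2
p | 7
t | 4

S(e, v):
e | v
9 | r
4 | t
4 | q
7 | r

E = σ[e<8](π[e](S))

Subexpression sizes:
  S → 4
  π[e](S) → 4
  σ[e<8](π[e](S)) → 3

|E| = 3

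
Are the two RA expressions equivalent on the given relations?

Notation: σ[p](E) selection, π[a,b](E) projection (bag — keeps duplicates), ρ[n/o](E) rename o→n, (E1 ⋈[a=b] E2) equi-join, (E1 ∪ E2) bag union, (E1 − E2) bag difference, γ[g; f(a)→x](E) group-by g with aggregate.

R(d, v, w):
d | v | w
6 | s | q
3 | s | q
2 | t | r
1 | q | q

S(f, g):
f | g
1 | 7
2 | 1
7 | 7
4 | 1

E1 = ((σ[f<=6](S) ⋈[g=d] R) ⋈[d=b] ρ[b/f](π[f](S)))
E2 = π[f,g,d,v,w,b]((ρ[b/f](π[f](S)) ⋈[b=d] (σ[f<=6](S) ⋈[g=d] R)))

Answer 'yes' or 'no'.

E1 stepwise |·|:
  S → 4
  σ[f<=6](S) → 3
  R → 4
  (σ[f<=6](S) ⋈[g=d] R) → 2
  S → 4
  π[f](S) → 4
  ρ[b/f](π[f](S)) → 4
  ((σ[f<=6](S) ⋈[g=d] R) ⋈[d=b] ρ[b/f](π[f](S))) → 2
E2 stepwise |·|:
  S → 4
  π[f](S) → 4
  ρ[b/f](π[f](S)) → 4
  S → 4
  σ[f<=6](S) → 3
  R → 4
  (σ[f<=6](S) ⋈[g=d] R) → 2
  (ρ[b/f](π[f](S)) ⋈[b=d] (σ[f<=6](S) ⋈[g=d] R)) → 2
  π[f,g,d,v,w,b]((ρ[b/f](π[f](S)) ⋈[b=d] (σ[f<=6](S) ⋈[g=d] R))) → 2

E1 and E2 produce the same multiset:
f | g | d | v | w | b
2 | 1 | 1 | q | q | 1
4 | 1 | 1 | q | q | 1

yes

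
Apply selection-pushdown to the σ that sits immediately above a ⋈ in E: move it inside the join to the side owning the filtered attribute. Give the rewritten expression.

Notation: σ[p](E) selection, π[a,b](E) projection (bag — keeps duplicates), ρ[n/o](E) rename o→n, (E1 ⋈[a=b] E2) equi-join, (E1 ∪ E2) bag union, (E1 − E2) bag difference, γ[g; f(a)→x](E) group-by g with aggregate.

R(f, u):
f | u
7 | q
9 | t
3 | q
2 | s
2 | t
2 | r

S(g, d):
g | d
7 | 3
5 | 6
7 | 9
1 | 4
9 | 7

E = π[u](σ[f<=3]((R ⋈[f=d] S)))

σ filters on f, owned by the left side.
E' = π[u]((σ[f<=3](R) ⋈[f=d] S))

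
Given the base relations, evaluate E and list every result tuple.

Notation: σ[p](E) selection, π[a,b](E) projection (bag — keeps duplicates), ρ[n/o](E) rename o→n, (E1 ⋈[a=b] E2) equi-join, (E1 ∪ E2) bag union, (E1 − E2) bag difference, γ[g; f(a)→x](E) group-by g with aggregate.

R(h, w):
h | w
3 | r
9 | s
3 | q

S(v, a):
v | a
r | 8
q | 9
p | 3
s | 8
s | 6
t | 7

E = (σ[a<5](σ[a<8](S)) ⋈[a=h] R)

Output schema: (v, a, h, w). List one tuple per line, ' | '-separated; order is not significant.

Subexpression sizes:
  S → 6
  σ[a<8](S) → 3
  σ[a<5](σ[a<8](S)) → 1
  R → 3
  (σ[a<5](σ[a<8](S)) ⋈[a=h] R) → 2

== RESULT ==
v | a | h | w
p | 3 | 3 | q
p | 3 | 3 | r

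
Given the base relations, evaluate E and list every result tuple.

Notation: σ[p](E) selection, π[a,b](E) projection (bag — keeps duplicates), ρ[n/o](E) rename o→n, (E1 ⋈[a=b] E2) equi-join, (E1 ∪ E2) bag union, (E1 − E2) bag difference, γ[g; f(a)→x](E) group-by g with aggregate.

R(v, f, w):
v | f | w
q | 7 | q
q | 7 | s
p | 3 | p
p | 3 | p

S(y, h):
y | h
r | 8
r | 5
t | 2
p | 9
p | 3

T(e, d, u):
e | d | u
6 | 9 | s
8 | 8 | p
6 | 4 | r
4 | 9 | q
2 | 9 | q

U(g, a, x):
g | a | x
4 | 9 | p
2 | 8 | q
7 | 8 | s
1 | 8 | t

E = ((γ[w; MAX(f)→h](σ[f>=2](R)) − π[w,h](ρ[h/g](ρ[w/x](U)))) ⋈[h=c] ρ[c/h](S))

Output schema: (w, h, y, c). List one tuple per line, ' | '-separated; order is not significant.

Per-node cardinality:
  R → 4
  σ[f>=2](R) → 4
  γ[w; MAX(f)→h](σ[f>=2](R)) → 3
  U → 4
  ρ[w/x](U) → 4
  ρ[h/g](ρ[w/x](U)) → 4
  π[w,h](ρ[h/g](ρ[w/x](U))) → 4
  (γ[w; MAX(f)→h](σ[f>=2](R)) − π[w,h](ρ[h/g](ρ[w/x](U)))) → 2
  S → 5
  ρ[c/h](S) → 5
  ((γ[w; MAX(f)→h](σ[f>=2](R)) − π[w,h](ρ[h/g](ρ[w/x](U)))) ⋈[h=c] ρ[c/h](S)) → 1

== RESULT ==
w | h | y | c
p | 3 | p | 3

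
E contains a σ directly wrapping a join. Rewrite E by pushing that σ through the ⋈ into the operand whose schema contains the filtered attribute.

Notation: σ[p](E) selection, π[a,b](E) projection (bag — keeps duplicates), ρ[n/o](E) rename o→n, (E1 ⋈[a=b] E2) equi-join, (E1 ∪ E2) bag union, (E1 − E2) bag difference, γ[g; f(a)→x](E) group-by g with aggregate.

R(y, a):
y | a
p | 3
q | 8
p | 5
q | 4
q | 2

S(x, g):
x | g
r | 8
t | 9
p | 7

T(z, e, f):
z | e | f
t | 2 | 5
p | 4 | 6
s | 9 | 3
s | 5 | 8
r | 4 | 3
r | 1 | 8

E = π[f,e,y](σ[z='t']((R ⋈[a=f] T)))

σ filters on z, owned by the right side.
E' = π[f,e,y]((R ⋈[a=f] σ[z='t'](T)))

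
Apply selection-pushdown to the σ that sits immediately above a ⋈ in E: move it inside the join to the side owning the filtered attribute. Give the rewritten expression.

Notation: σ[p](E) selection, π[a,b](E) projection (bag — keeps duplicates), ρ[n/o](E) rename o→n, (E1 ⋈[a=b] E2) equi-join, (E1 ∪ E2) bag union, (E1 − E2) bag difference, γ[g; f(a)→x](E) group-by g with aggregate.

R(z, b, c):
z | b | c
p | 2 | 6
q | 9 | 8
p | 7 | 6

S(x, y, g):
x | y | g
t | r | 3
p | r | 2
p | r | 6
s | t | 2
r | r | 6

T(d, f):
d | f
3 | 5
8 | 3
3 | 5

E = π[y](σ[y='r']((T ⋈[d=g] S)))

σ filters on y, owned by the right side.
E' = π[y]((T ⋈[d=g] σ[y='r'](S)))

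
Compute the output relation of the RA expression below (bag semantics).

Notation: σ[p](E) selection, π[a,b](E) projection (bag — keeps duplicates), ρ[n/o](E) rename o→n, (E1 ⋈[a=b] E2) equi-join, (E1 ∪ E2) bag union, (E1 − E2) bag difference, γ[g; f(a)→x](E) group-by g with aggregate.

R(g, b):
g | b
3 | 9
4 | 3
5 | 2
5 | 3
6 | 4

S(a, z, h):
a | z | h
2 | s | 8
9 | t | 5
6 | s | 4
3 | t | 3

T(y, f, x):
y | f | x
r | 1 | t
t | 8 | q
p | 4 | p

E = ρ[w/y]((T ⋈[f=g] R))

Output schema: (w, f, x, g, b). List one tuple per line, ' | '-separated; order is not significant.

Stepwise |·|:
  T → 3
  R → 5
  (T ⋈[f=g] R) → 1
  ρ[w/y]((T ⋈[f=g] R)) → 1

== RESULT ==
w | f | x | g | b
p | 4 | p | 4 | 3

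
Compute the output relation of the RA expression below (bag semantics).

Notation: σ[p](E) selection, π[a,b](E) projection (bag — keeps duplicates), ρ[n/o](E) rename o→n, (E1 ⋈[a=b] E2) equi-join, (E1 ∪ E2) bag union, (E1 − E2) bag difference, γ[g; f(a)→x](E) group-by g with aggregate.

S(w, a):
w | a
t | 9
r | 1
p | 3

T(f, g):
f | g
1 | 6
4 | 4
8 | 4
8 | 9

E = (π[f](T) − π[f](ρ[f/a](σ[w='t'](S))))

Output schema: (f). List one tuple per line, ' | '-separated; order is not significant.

Per-node cardinality:
  T → 4
  π[f](T) → 4
  S → 3
  σ[w='t'](S) → 1
  ρ[f/a](σ[w='t'](S)) → 1
  π[f](ρ[f/a](σ[w='t'](S))) → 1
  (π[f](T) − π[f](ρ[f/a](σ[w='t'](S)))) → 4

== RESULT ==
f
1
4
8
8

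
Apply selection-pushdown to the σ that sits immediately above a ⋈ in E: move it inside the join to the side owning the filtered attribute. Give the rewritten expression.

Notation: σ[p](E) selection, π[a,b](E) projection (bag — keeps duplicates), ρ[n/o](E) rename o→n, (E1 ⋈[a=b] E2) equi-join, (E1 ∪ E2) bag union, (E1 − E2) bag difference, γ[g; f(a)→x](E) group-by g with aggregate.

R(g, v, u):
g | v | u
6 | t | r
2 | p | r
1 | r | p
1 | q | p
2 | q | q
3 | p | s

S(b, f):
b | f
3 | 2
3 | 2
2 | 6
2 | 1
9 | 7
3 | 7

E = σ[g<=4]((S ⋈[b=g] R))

σ filters on g, owned by the right side.
E' = (S ⋈[b=g] σ[g<=4](R))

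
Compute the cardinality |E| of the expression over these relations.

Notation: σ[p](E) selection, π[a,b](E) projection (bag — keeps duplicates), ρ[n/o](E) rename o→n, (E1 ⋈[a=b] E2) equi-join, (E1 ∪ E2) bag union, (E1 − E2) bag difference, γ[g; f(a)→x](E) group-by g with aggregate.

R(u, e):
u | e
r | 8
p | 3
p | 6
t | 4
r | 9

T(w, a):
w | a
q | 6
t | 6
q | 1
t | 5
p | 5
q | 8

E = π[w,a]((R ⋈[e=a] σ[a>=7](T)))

Stepwise |·|:
  R → 5
  T → 6
  σ[a>=7](T) → 1
  (R ⋈[e=a] σ[a>=7](T)) → 1
  π[w,a]((R ⋈[e=a] σ[a>=7](T))) → 1

|E| = 1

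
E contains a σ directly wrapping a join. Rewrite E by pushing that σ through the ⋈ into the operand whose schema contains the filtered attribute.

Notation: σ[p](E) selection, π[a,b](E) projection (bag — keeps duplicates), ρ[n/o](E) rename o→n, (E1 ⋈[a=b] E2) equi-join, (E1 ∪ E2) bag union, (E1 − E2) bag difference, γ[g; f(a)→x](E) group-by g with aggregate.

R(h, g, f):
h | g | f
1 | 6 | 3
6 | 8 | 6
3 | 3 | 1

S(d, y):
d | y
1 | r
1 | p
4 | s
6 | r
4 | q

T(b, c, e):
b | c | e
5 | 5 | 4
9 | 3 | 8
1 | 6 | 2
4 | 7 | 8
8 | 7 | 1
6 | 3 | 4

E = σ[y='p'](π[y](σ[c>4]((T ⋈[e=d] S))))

σ filters on c, owned by the left side.
E' = σ[y='p'](π[y]((σ[c>4](T) ⋈[e=d] S)))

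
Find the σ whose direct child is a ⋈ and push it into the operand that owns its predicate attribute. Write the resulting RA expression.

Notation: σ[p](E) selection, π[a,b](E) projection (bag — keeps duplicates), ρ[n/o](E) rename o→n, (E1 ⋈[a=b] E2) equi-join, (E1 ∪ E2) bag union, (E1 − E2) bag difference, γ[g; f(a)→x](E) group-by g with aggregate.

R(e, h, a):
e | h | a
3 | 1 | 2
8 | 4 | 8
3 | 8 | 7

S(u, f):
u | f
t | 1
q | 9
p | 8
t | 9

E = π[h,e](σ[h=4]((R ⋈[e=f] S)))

σ filters on h, owned by the left side.
E' = π[h,e]((σ[h=4](R) ⋈[e=f] S))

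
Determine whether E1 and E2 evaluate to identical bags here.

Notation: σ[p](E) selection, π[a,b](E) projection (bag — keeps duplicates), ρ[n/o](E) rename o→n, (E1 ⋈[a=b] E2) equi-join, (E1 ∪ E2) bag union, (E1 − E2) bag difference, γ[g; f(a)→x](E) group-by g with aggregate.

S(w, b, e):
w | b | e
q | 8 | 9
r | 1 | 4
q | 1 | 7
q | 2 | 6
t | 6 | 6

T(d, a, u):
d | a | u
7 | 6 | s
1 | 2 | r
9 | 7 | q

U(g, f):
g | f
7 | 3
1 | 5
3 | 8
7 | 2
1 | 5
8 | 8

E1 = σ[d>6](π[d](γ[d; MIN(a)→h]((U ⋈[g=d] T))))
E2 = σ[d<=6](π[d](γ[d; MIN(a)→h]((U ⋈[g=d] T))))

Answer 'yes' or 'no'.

E1 row counts bottom-up:
  U → 6
  T → 3
  (U ⋈[g=d] T) → 4
  γ[d; MIN(a)→h]((U ⋈[g=d] T)) → 2
  π[d](γ[d; MIN(a)→h]((U ⋈[g=d] T))) → 2
  σ[d>6](π[d](γ[d; MIN(a)→h]((U ⋈[g=d] T)))) → 1
E2 row counts bottom-up:
  U → 6
  T → 3
  (U ⋈[g=d] T) → 4
  γ[d; MIN(a)→h]((U ⋈[g=d] T)) → 2
  π[d](γ[d; MIN(a)→h]((U ⋈[g=d] T))) → 2
  σ[d<=6](π[d](γ[d; MIN(a)→h]((U ⋈[g=d] T)))) → 1

E1 result:
d
7
E2 result:
d
1
Witness: (1,) appears 0× in E1 but 1× in E2.

no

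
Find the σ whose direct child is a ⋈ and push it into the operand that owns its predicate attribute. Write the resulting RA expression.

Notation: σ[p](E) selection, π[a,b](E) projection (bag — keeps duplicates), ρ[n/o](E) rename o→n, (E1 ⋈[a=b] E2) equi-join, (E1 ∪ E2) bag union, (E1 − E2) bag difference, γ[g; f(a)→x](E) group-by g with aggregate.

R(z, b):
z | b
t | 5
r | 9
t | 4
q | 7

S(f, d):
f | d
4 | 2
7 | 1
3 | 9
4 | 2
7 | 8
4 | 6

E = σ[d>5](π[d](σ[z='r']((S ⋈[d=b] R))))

σ filters on z, owned by the right side.
E' = σ[d>5](π[d]((S ⋈[d=b] σ[z='r'](R))))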